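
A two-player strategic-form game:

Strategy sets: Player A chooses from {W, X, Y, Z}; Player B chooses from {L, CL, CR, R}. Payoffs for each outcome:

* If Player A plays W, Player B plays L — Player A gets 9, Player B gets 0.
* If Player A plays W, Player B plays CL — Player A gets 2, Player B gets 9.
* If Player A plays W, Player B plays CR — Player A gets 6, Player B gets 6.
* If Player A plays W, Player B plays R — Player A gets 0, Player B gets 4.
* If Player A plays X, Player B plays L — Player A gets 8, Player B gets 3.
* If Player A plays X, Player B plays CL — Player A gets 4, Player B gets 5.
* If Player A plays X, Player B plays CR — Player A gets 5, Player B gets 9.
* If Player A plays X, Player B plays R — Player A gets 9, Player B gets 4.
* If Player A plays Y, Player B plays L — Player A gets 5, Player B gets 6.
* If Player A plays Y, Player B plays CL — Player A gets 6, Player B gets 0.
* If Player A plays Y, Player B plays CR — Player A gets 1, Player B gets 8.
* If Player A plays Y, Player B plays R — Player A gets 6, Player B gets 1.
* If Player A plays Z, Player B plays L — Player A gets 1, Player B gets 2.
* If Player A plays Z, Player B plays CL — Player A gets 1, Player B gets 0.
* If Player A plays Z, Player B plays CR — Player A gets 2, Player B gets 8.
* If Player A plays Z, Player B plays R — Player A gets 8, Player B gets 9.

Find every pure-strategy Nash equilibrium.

There is no pure-strategy Nash equilibrium.

(W, L): Player B can switch to CL (0 → 9). Not NE.
(W, CL): Player A can switch to X (2 → 4). Not NE.
(W, CR): Player B can switch to CL (6 → 9). Not NE.
(W, R): Player A can switch to X (0 → 9). Not NE.
(X, L): Player A can switch to W (8 → 9). Not NE.
(X, CL): Player A can switch to Y (4 → 6). Not NE.
(The remaining 10 profiles each have a profitable deviation by the same check.)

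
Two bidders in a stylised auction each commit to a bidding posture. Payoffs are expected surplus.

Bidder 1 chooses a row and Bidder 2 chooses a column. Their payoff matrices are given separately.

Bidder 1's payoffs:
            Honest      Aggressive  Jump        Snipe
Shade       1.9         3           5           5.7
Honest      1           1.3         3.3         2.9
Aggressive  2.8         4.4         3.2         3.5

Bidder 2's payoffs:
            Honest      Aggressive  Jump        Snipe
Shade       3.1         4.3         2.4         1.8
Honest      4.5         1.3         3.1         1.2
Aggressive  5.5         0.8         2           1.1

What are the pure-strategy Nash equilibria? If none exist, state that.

(Aggressive, Honest)

Check each profile: it is a Nash equilibrium iff no player can strictly gain by switching unilaterally.
(Shade, Honest): Bidder 1 can switch to Aggressive (1.9 → 2.8). Not NE.
(Shade, Aggressive): Bidder 1 can switch to Aggressive (3 → 4.4). Not NE.
(Shade, Jump): Bidder 2 can switch to Honest (2.4 → 3.1). Not NE.
(Shade, Snipe): Bidder 2 can switch to Honest (1.8 → 3.1). Not NE.
(Honest, Honest): Bidder 1 can switch to Shade (1 → 1.9). Not NE.
(Honest, Aggressive): Bidder 1 can switch to Shade (1.3 → 3). Not NE.
(Aggressive, Honest): Bidder 1 gets 2.8, best alternative 1.9; Bidder 2 gets 5.5, best alternative 2. No profitable deviation — NE.
(The remaining 5 profiles each have a profitable deviation by the same check.)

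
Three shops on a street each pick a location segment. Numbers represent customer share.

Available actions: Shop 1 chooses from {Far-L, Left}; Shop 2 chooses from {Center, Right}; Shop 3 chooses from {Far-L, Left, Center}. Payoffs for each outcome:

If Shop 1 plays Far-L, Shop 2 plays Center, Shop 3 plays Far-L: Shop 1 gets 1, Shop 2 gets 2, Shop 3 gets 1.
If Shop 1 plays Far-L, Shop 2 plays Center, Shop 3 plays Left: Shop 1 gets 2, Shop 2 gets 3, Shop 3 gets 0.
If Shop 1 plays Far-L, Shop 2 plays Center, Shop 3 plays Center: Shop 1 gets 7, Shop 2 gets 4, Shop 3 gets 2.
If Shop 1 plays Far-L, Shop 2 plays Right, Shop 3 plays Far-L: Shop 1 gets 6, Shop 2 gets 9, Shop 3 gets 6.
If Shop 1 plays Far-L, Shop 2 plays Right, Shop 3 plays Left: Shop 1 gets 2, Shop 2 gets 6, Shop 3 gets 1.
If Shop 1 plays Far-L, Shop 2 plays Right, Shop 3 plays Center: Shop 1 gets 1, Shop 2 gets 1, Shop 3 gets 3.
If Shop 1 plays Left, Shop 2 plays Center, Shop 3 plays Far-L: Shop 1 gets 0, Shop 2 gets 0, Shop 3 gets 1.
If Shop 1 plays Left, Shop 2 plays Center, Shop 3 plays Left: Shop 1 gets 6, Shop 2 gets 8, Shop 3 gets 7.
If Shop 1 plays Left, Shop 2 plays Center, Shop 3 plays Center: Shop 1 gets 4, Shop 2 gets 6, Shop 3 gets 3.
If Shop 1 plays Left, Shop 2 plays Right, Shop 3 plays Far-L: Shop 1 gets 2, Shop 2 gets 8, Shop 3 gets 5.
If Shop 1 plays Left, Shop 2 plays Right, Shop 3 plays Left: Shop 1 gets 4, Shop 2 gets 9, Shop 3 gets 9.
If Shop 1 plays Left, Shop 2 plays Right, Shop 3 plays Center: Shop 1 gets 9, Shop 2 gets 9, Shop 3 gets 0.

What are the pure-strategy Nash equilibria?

For each player, find the best response to each opponent profile; mutual best responses are the pure NE.
Shop 1 against (Center, Far-L): payoffs 1, 0 → best response Far-L.
Shop 1 against (Center, Left): payoffs 2, 6 → best response Left.
Shop 1 against (Center, Center): payoffs 7, 4 → best response Far-L.
Shop 1 against (Right, Far-L): payoffs 6, 2 → best response Far-L.
Shop 1 against (Right, Left): payoffs 2, 4 → best response Left.
Shop 1 against (Right, Center): payoffs 1, 9 → best response Left.
Shop 2 against (Far-L, Far-L): payoffs 2, 9 → best response Right.
Shop 2 against (Far-L, Left): payoffs 3, 6 → best response Right.
Shop 2 against (Far-L, Center): payoffs 4, 1 → best response Center.
Shop 2 against (Left, Far-L): payoffs 0, 8 → best response Right.
Shop 2 against (Left, Left): payoffs 8, 9 → best response Right.
Shop 2 against (Left, Center): payoffs 6, 9 → best response Right.
Shop 3 against (Far-L, Center): payoffs 1, 0, 2 → best response Center.
Shop 3 against (Far-L, Right): payoffs 6, 1, 3 → best response Far-L.
Shop 3 against (Left, Center): payoffs 1, 7, 3 → best response Left.
Shop 3 against (Left, Right): payoffs 5, 9, 0 → best response Left.
Mutual best responses: (Far-L, Center, Center); (Far-L, Right, Far-L); (Left, Right, Left).

(Far-L, Center, Center); (Far-L, Right, Far-L); (Left, Right, Left)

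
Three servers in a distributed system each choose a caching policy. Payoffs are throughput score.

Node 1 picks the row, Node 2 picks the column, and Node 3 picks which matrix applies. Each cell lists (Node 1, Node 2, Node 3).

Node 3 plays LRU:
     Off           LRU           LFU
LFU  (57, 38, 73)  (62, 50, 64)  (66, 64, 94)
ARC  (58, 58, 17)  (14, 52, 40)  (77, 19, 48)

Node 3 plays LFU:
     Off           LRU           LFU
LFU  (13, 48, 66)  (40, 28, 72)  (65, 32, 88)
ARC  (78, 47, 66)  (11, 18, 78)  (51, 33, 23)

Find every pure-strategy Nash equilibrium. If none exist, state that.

Pure NE: (ARC, Off, LFU)

Node 1 against (Off, LRU): payoffs 57, 58 → best response ARC.
Node 1 against (Off, LFU): payoffs 13, 78 → best response ARC.
Node 1 against (LRU, LRU): payoffs 62, 14 → best response LFU.
Node 1 against (LRU, LFU): payoffs 40, 11 → best response LFU.
Node 1 against (LFU, LRU): payoffs 66, 77 → best response ARC.
Node 1 against (LFU, LFU): payoffs 65, 51 → best response LFU.
Node 2 against (LFU, LRU): payoffs 38, 50, 64 → best response LFU.
Node 2 against (LFU, LFU): payoffs 48, 28, 32 → best response Off.
Node 2 against (ARC, LRU): payoffs 58, 52, 19 → best response Off.
Node 2 against (ARC, LFU): payoffs 47, 18, 33 → best response Off.
Node 3 against (LFU, Off): payoffs 73, 66 → best response LRU.
Node 3 against (LFU, LRU): payoffs 64, 72 → best response LFU.
Node 3 against (LFU, LFU): payoffs 94, 88 → best response LRU.
Node 3 against (ARC, Off): payoffs 17, 66 → best response LFU.
Node 3 against (ARC, LRU): payoffs 40, 78 → best response LFU.
Node 3 against (ARC, LFU): payoffs 48, 23 → best response LRU.
Mutual best responses: (ARC, Off, LFU).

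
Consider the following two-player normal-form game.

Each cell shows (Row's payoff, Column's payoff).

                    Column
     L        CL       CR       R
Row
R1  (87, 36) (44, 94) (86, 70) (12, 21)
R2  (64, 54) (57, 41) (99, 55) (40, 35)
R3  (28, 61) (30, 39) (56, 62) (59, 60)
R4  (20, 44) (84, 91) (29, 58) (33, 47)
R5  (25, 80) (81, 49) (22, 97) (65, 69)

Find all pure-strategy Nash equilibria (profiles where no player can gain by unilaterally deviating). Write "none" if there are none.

(R1, L): Column can switch to CL (36 → 94). Not NE.
(R1, CL): Row can switch to R2 (44 → 57). Not NE.
(R1, CR): Row can switch to R2 (86 → 99). Not NE.
(R1, R): Row can switch to R2 (12 → 40). Not NE.
(R2, L): Row can switch to R1 (64 → 87). Not NE.
(R2, CL): Row can switch to R4 (57 → 84). Not NE.
(R2, CR): Row gets 99, best alternative 86; Column gets 55, best alternative 54. No profitable deviation — NE.
(R2, R): Row can switch to R3 (40 → 59). Not NE.
(R3, L): Row can switch to R1 (28 → 87). Not NE.
(R4, CL): Row gets 84, best alternative 81; Column gets 91, best alternative 58. No profitable deviation — NE.
(The remaining 10 profiles each have a profitable deviation by the same check.)

(R2, CR); (R4, CL)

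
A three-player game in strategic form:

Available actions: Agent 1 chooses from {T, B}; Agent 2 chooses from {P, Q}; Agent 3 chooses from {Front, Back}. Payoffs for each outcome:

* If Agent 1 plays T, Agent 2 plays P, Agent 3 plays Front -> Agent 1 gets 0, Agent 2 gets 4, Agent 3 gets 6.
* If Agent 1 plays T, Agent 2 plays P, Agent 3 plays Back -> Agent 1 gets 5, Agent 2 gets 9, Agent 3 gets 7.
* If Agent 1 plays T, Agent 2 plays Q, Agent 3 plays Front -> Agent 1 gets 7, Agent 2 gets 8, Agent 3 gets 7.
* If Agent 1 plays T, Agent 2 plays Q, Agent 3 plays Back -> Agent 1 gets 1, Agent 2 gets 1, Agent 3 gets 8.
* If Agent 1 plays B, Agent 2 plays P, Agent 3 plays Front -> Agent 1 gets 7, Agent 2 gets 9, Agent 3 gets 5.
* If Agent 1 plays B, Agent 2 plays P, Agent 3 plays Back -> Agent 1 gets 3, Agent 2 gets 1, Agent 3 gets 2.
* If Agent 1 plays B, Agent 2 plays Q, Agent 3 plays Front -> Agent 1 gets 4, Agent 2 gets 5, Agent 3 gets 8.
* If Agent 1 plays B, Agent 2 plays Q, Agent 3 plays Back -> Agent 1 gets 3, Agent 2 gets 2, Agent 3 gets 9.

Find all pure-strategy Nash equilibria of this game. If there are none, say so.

Pure-strategy Nash equilibria: (T, P, Back), (B, P, Front), (B, Q, Back)

For each player, find the best response to each opponent profile; mutual best responses are the pure NE.
Agent 1 against (P, Front): payoffs 0, 7 → best response B.
Agent 1 against (P, Back): payoffs 5, 3 → best response T.
Agent 1 against (Q, Front): payoffs 7, 4 → best response T.
Agent 1 against (Q, Back): payoffs 1, 3 → best response B.
Agent 2 against (T, Front): payoffs 4, 8 → best response Q.
Agent 2 against (T, Back): payoffs 9, 1 → best response P.
Agent 2 against (B, Front): payoffs 9, 5 → best response P.
Agent 2 against (B, Back): payoffs 1, 2 → best response Q.
Agent 3 against (T, P): payoffs 6, 7 → best response Back.
Agent 3 against (T, Q): payoffs 7, 8 → best response Back.
Agent 3 against (B, P): payoffs 5, 2 → best response Front.
Agent 3 against (B, Q): payoffs 8, 9 → best response Back.
Mutual best responses: (T, P, Back); (B, P, Front); (B, Q, Back).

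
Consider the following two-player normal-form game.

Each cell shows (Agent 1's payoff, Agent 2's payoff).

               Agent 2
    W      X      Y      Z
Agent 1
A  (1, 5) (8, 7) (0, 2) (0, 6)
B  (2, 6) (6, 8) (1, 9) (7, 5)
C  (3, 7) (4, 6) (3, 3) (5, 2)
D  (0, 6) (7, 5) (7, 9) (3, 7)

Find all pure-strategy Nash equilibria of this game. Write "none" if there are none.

The pure Nash equilibria are (A, X) and (C, W) and (D, Y).

(A, W): Agent 1 can switch to B (1 → 2). Not NE.
(A, X): Agent 1 gets 8, best alternative 7; Agent 2 gets 7, best alternative 6. No profitable deviation — NE.
(A, Y): Agent 1 can switch to B (0 → 1). Not NE.
(A, Z): Agent 1 can switch to B (0 → 7). Not NE.
(B, W): Agent 1 can switch to C (2 → 3). Not NE.
(B, X): Agent 1 can switch to A (6 → 8). Not NE.
(B, Y): Agent 1 can switch to C (1 → 3). Not NE.
(C, W): Agent 1 gets 3, best alternative 2; Agent 2 gets 7, best alternative 6. No profitable deviation — NE.
(D, Y): Agent 1 gets 7, best alternative 3; Agent 2 gets 9, best alternative 7. No profitable deviation — NE.
(The remaining 7 profiles each have a profitable deviation by the same check.)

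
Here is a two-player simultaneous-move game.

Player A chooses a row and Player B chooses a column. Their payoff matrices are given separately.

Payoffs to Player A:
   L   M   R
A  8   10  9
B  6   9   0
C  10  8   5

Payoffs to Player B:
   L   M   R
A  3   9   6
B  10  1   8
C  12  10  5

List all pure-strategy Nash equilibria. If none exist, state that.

Pure-strategy Nash equilibria: (A, M) and (C, L)

For each strategy profile, look for a profitable unilateral deviation.
(A, L): Player A can switch to C (8 → 10). Not NE.
(A, M): Player A gets 10, best alternative 9; Player B gets 9, best alternative 6. No profitable deviation — NE.
(A, R): Player B can switch to M (6 → 9). Not NE.
(B, L): Player A can switch to A (6 → 8). Not NE.
(B, M): Player A can switch to A (9 → 10). Not NE.
(B, R): Player A can switch to A (0 → 9). Not NE.
(C, L): Player A gets 10, best alternative 8; Player B gets 12, best alternative 10. No profitable deviation — NE.
(C, M): Player A can switch to A (8 → 10). Not NE.
(C, R): Player A can switch to A (5 → 9). Not NE.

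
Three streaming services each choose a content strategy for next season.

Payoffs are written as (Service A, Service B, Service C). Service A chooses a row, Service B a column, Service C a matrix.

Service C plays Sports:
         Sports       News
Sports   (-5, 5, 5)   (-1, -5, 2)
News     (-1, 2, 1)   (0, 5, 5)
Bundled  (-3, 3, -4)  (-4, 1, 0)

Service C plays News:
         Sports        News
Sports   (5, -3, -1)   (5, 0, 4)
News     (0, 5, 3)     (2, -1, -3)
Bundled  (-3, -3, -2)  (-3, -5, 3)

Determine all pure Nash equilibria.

For each player, find the best response to each opponent profile; mutual best responses are the pure NE.
Service A against (Sports, Sports): payoffs -5, -1, -3 → best response News.
Service A against (Sports, News): payoffs 5, 0, -3 → best response Sports.
Service A against (News, Sports): payoffs -1, 0, -4 → best response News.
Service A against (News, News): payoffs 5, 2, -3 → best response Sports.
Service B against (Sports, Sports): payoffs 5, -5 → best response Sports.
Service B against (Sports, News): payoffs -3, 0 → best response News.
Service B against (News, Sports): payoffs 2, 5 → best response News.
Service B against (News, News): payoffs 5, -1 → best response Sports.
Service B against (Bundled, Sports): payoffs 3, 1 → best response Sports.
Service B against (Bundled, News): payoffs -3, -5 → best response Sports.
Service C against (Sports, Sports): payoffs 5, -1 → best response Sports.
Service C against (Sports, News): payoffs 2, 4 → best response News.
Service C against (News, Sports): payoffs 1, 3 → best response News.
Service C against (News, News): payoffs 5, -3 → best response Sports.
Service C against (Bundled, Sports): payoffs -4, -2 → best response News.
Service C against (Bundled, News): payoffs 0, 3 → best response News.
Mutual best responses: (Sports, News, News); (News, News, Sports).

The pure Nash equilibria are (Sports, News, News); (News, News, Sports).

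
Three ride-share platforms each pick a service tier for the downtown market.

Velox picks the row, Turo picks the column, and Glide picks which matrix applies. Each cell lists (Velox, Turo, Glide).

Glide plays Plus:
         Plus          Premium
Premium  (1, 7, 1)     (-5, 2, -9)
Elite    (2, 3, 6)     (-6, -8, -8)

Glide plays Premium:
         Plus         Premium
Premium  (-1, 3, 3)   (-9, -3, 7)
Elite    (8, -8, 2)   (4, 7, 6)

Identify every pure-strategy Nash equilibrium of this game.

Velox against (Plus, Plus): payoffs 1, 2 → best response Elite.
Velox against (Plus, Premium): payoffs -1, 8 → best response Elite.
Velox against (Premium, Plus): payoffs -5, -6 → best response Premium.
Velox against (Premium, Premium): payoffs -9, 4 → best response Elite.
Turo against (Premium, Plus): payoffs 7, 2 → best response Plus.
Turo against (Premium, Premium): payoffs 3, -3 → best response Plus.
Turo against (Elite, Plus): payoffs 3, -8 → best response Plus.
Turo against (Elite, Premium): payoffs -8, 7 → best response Premium.
Glide against (Premium, Plus): payoffs 1, 3 → best response Premium.
Glide against (Premium, Premium): payoffs -9, 7 → best response Premium.
Glide against (Elite, Plus): payoffs 6, 2 → best response Plus.
Glide against (Elite, Premium): payoffs -8, 6 → best response Premium.
Mutual best responses: (Elite, Plus, Plus); (Elite, Premium, Premium).

Pure-strategy Nash equilibria: (Elite, Plus, Plus), (Elite, Premium, Premium)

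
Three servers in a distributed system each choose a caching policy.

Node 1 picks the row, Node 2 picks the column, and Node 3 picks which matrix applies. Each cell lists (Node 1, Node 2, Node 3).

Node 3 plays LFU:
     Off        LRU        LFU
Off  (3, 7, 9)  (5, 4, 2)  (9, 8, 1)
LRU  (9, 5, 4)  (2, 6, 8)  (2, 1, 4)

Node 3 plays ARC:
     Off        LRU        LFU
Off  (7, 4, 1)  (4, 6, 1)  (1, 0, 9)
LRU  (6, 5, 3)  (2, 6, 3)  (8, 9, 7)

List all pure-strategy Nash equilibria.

Pure NE: (LRU, LFU, ARC)

Node 1 against (Off, LFU): payoffs 3, 9 → best response LRU.
Node 1 against (Off, ARC): payoffs 7, 6 → best response Off.
Node 1 against (LRU, LFU): payoffs 5, 2 → best response Off.
Node 1 against (LRU, ARC): payoffs 4, 2 → best response Off.
Node 1 against (LFU, LFU): payoffs 9, 2 → best response Off.
Node 1 against (LFU, ARC): payoffs 1, 8 → best response LRU.
Node 2 against (Off, LFU): payoffs 7, 4, 8 → best response LFU.
Node 2 against (Off, ARC): payoffs 4, 6, 0 → best response LRU.
Node 2 against (LRU, LFU): payoffs 5, 6, 1 → best response LRU.
Node 2 against (LRU, ARC): payoffs 5, 6, 9 → best response LFU.
Node 3 against (Off, Off): payoffs 9, 1 → best response LFU.
Node 3 against (Off, LRU): payoffs 2, 1 → best response LFU.
Node 3 against (Off, LFU): payoffs 1, 9 → best response ARC.
Node 3 against (LRU, Off): payoffs 4, 3 → best response LFU.
Node 3 against (LRU, LRU): payoffs 8, 3 → best response LFU.
Node 3 against (LRU, LFU): payoffs 4, 7 → best response ARC.
Mutual best responses: (LRU, LFU, ARC).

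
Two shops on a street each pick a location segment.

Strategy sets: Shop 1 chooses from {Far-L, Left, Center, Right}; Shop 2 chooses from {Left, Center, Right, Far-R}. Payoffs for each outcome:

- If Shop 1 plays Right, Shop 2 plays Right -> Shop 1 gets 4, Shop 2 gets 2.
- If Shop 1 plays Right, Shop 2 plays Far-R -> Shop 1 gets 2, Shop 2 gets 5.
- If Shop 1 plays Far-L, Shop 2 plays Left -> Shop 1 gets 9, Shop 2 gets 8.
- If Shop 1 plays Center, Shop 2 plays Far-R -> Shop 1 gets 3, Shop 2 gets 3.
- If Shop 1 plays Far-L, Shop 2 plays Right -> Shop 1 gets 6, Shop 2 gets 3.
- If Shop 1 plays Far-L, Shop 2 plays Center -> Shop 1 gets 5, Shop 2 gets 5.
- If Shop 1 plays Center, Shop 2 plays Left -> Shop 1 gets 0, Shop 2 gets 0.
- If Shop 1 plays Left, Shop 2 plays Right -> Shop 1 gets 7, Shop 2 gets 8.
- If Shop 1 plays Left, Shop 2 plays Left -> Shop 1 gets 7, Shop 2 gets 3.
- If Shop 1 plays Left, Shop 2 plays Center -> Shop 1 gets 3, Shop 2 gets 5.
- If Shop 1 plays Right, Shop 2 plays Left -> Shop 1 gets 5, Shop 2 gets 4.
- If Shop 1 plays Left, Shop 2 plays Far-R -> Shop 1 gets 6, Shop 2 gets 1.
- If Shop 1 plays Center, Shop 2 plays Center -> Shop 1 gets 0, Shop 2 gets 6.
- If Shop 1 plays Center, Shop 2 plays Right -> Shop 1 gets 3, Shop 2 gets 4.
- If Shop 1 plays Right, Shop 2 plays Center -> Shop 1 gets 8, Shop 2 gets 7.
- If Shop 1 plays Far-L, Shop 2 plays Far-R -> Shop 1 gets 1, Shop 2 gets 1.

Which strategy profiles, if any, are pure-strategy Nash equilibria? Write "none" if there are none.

Pure-strategy Nash equilibria: (Far-L, Left); (Left, Right); (Right, Center)

Check each profile: it is a Nash equilibrium iff no player can strictly gain by switching unilaterally.
(Far-L, Left): Shop 1 gets 9, best alternative 7; Shop 2 gets 8, best alternative 5. No profitable deviation — NE.
(Far-L, Center): Shop 1 can switch to Right (5 → 8). Not NE.
(Far-L, Right): Shop 1 can switch to Left (6 → 7). Not NE.
(Far-L, Far-R): Shop 1 can switch to Left (1 → 6). Not NE.
(Left, Left): Shop 1 can switch to Far-L (7 → 9). Not NE.
(Left, Center): Shop 1 can switch to Far-L (3 → 5). Not NE.
(Left, Right): Shop 1 gets 7, best alternative 6; Shop 2 gets 8, best alternative 5. No profitable deviation — NE.
(Left, Far-R): Shop 2 can switch to Left (1 → 3). Not NE.
(Center, Left): Shop 1 can switch to Far-L (0 → 9). Not NE.
(Center, Center): Shop 1 can switch to Far-L (0 → 5). Not NE.
(Center, Right): Shop 1 can switch to Far-L (3 → 6). Not NE.
(Center, Far-R): Shop 1 can switch to Left (3 → 6). Not NE.
(Right, Center): Shop 1 gets 8, best alternative 5; Shop 2 gets 7, best alternative 5. No profitable deviation — NE.
(The remaining 3 profiles each have a profitable deviation by the same check.)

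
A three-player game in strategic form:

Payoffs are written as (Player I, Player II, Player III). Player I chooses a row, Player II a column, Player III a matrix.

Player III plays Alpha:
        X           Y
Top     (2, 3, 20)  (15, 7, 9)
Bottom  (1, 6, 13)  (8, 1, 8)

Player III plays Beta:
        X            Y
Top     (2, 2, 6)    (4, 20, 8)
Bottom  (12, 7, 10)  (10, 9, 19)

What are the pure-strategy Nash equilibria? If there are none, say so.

Pure-strategy Nash equilibria: (Top, Y, Alpha) and (Bottom, Y, Beta)

(Top, X, Alpha): Player II can switch to Y (3 → 7). Not NE.
(Top, X, Beta): Player I can switch to Bottom (2 → 12). Not NE.
(Top, Y, Alpha): Player I gets 15, best alternative 8; Player II gets 7, best alternative 3; Player III gets 9, best alternative 8. No profitable deviation — NE.
(Top, Y, Beta): Player I can switch to Bottom (4 → 10). Not NE.
(Bottom, X, Alpha): Player I can switch to Top (1 → 2). Not NE.
(Bottom, X, Beta): Player II can switch to Y (7 → 9). Not NE.
(Bottom, Y, Alpha): Player I can switch to Top (8 → 15). Not NE.
(Bottom, Y, Beta): Player I gets 10, best alternative 4; Player II gets 9, best alternative 7; Player III gets 19, best alternative 8. No profitable deviation — NE.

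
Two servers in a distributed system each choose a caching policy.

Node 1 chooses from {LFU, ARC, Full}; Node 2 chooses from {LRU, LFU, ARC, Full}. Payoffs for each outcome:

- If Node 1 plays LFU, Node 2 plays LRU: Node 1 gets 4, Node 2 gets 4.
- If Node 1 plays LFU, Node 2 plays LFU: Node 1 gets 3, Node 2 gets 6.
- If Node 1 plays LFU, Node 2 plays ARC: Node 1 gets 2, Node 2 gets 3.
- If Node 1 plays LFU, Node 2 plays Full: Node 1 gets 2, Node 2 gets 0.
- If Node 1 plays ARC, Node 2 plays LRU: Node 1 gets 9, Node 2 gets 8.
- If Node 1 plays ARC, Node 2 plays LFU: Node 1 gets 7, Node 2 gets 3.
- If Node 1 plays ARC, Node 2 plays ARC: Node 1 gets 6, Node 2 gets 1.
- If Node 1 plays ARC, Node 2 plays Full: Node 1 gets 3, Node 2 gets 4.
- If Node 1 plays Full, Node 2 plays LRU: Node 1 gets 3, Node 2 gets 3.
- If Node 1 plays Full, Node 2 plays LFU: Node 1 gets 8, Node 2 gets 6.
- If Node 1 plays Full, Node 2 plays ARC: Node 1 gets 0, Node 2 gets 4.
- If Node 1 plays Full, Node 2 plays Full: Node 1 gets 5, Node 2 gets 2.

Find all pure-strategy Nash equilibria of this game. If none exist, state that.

The pure Nash equilibria are (ARC, LRU), (Full, LFU).

Node 1 against LRU: payoffs 4, 9, 3 → best response ARC.
Node 1 against LFU: payoffs 3, 7, 8 → best response Full.
Node 1 against ARC: payoffs 2, 6, 0 → best response ARC.
Node 1 against Full: payoffs 2, 3, 5 → best response Full.
Node 2 against LFU: payoffs 4, 6, 3, 0 → best response LFU.
Node 2 against ARC: payoffs 8, 3, 1, 4 → best response LRU.
Node 2 against Full: payoffs 3, 6, 4, 2 → best response LFU.
Mutual best responses: (ARC, LRU); (Full, LFU).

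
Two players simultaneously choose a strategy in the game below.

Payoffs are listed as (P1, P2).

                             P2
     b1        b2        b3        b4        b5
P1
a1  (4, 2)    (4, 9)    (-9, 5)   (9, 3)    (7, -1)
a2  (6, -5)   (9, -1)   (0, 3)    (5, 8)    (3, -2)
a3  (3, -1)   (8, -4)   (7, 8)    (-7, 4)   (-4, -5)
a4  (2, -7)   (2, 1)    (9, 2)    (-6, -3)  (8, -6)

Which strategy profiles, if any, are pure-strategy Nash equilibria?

Pure NE: (a4, b3)

P1 against b1: payoffs 4, 6, 3, 2 → best response a2.
P1 against b2: payoffs 4, 9, 8, 2 → best response a2.
P1 against b3: payoffs -9, 0, 7, 9 → best response a4.
P1 against b4: payoffs 9, 5, -7, -6 → best response a1.
P1 against b5: payoffs 7, 3, -4, 8 → best response a4.
P2 against a1: payoffs 2, 9, 5, 3, -1 → best response b2.
P2 against a2: payoffs -5, -1, 3, 8, -2 → best response b4.
P2 against a3: payoffs -1, -4, 8, 4, -5 → best response b3.
P2 against a4: payoffs -7, 1, 2, -3, -6 → best response b3.
Mutual best responses: (a4, b3).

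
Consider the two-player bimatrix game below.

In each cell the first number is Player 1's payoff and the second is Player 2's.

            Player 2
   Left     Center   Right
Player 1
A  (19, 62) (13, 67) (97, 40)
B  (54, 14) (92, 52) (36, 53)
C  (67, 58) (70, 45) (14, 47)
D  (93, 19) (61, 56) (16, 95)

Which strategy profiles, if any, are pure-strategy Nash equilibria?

Player 1 against Left: payoffs 19, 54, 67, 93 → best response D.
Player 1 against Center: payoffs 13, 92, 70, 61 → best response B.
Player 1 against Right: payoffs 97, 36, 14, 16 → best response A.
Player 2 against A: payoffs 62, 67, 40 → best response Center.
Player 2 against B: payoffs 14, 52, 53 → best response Right.
Player 2 against C: payoffs 58, 45, 47 → best response Left.
Player 2 against D: payoffs 19, 56, 95 → best response Right.
No profile is a mutual best response for all players.

none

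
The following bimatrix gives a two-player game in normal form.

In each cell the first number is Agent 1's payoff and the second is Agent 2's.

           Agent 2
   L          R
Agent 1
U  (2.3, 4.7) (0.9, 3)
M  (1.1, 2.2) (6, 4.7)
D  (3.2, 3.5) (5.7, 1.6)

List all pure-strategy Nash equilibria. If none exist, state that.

Pure-strategy Nash equilibria: (M, R); (D, L)

Agent 1 against L: payoffs 2.3, 1.1, 3.2 → best response D.
Agent 1 against R: payoffs 0.9, 6, 5.7 → best response M.
Agent 2 against U: payoffs 4.7, 3 → best response L.
Agent 2 against M: payoffs 2.2, 4.7 → best response R.
Agent 2 against D: payoffs 3.5, 1.6 → best response L.
Mutual best responses: (M, R); (D, L).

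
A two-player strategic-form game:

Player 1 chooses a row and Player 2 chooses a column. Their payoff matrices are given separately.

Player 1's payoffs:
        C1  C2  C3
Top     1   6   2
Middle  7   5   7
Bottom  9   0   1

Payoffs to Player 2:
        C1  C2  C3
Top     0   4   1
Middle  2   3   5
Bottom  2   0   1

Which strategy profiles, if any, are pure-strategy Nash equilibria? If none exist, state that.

Mark each player's best response to every combination of opponents' strategies; a profile where every player is best-responding is a pure Nash equilibrium.
Player 1 against C1: payoffs 1, 7, 9 → best response Bottom.
Player 1 against C2: payoffs 6, 5, 0 → best response Top.
Player 1 against C3: payoffs 2, 7, 1 → best response Middle.
Player 2 against Top: payoffs 0, 4, 1 → best response C2.
Player 2 against Middle: payoffs 2, 3, 5 → best response C3.
Player 2 against Bottom: payoffs 2, 0, 1 → best response C1.
Mutual best responses: (Top, C2); (Middle, C3); (Bottom, C1).

(Top, C2); (Middle, C3); (Bottom, C1)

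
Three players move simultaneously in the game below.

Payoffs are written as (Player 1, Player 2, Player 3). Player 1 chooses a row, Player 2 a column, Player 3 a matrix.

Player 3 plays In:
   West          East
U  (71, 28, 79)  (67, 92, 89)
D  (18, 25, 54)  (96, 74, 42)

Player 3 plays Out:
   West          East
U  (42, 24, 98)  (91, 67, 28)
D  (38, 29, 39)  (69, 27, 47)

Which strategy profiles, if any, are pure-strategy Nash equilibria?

No pure-strategy Nash equilibrium.

Player 1 against (West, In): payoffs 71, 18 → best response U.
Player 1 against (West, Out): payoffs 42, 38 → best response U.
Player 1 against (East, In): payoffs 67, 96 → best response D.
Player 1 against (East, Out): payoffs 91, 69 → best response U.
Player 2 against (U, In): payoffs 28, 92 → best response East.
Player 2 against (U, Out): payoffs 24, 67 → best response East.
Player 2 against (D, In): payoffs 25, 74 → best response East.
Player 2 against (D, Out): payoffs 29, 27 → best response West.
Player 3 against (U, West): payoffs 79, 98 → best response Out.
Player 3 against (U, East): payoffs 89, 28 → best response In.
Player 3 against (D, West): payoffs 54, 39 → best response In.
Player 3 against (D, East): payoffs 42, 47 → best response Out.
No profile is a mutual best response for all players.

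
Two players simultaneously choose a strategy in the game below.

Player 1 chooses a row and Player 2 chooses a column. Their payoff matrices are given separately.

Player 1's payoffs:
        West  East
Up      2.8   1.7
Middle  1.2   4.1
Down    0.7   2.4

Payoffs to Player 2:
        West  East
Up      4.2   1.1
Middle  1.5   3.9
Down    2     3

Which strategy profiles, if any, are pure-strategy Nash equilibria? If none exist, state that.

Check each profile: it is a Nash equilibrium iff no player can strictly gain by switching unilaterally.
(Up, West): Player 1 gets 2.8, best alternative 1.2; Player 2 gets 4.2, best alternative 1.1. No profitable deviation — NE.
(Up, East): Player 1 can switch to Middle (1.7 → 4.1). Not NE.
(Middle, West): Player 1 can switch to Up (1.2 → 2.8). Not NE.
(Middle, East): Player 1 gets 4.1, best alternative 2.4; Player 2 gets 3.9, best alternative 1.5. No profitable deviation — NE.
(Down, West): Player 1 can switch to Up (0.7 → 2.8). Not NE.
(Down, East): Player 1 can switch to Middle (2.4 → 4.1). Not NE.

(Up, West), (Middle, East)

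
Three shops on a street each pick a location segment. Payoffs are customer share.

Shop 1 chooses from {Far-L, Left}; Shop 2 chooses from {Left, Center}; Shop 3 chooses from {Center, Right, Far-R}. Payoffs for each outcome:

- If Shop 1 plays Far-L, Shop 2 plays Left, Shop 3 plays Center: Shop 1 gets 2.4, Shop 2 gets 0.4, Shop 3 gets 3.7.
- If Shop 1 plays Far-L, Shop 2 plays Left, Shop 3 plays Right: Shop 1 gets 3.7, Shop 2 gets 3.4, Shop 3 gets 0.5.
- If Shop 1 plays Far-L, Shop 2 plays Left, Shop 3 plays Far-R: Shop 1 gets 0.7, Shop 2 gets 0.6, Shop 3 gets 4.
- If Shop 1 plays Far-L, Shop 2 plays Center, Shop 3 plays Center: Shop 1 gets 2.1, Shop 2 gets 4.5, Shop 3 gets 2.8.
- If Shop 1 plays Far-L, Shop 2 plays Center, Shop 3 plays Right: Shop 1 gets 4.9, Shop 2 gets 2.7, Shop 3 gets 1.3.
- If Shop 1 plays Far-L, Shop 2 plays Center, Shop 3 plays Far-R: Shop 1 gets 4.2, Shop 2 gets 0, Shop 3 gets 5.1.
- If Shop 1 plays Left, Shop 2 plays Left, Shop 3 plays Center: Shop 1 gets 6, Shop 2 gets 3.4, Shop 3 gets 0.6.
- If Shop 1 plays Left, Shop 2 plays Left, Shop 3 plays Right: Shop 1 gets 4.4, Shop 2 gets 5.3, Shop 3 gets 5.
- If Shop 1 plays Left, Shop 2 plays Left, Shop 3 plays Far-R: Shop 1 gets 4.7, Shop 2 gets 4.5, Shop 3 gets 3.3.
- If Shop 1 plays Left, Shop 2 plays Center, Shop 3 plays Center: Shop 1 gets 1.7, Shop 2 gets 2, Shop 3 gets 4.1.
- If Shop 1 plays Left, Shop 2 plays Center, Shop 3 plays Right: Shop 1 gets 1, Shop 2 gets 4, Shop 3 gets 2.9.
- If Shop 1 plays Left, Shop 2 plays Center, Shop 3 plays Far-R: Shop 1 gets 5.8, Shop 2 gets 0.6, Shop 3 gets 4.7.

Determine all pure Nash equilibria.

Shop 1 against (Left, Center): payoffs 2.4, 6 → best response Left.
Shop 1 against (Left, Right): payoffs 3.7, 4.4 → best response Left.
Shop 1 against (Left, Far-R): payoffs 0.7, 4.7 → best response Left.
Shop 1 against (Center, Center): payoffs 2.1, 1.7 → best response Far-L.
Shop 1 against (Center, Right): payoffs 4.9, 1 → best response Far-L.
Shop 1 against (Center, Far-R): payoffs 4.2, 5.8 → best response Left.
Shop 2 against (Far-L, Center): payoffs 0.4, 4.5 → best response Center.
Shop 2 against (Far-L, Right): payoffs 3.4, 2.7 → best response Left.
Shop 2 against (Far-L, Far-R): payoffs 0.6, 0 → best response Left.
Shop 2 against (Left, Center): payoffs 3.4, 2 → best response Left.
Shop 2 against (Left, Right): payoffs 5.3, 4 → best response Left.
Shop 2 against (Left, Far-R): payoffs 4.5, 0.6 → best response Left.
Shop 3 against (Far-L, Left): payoffs 3.7, 0.5, 4 → best response Far-R.
Shop 3 against (Far-L, Center): payoffs 2.8, 1.3, 5.1 → best response Far-R.
Shop 3 against (Left, Left): payoffs 0.6, 5, 3.3 → best response Right.
Shop 3 against (Left, Center): payoffs 4.1, 2.9, 4.7 → best response Far-R.
Mutual best responses: (Left, Left, Right).

Pure NE: (Left, Left, Right)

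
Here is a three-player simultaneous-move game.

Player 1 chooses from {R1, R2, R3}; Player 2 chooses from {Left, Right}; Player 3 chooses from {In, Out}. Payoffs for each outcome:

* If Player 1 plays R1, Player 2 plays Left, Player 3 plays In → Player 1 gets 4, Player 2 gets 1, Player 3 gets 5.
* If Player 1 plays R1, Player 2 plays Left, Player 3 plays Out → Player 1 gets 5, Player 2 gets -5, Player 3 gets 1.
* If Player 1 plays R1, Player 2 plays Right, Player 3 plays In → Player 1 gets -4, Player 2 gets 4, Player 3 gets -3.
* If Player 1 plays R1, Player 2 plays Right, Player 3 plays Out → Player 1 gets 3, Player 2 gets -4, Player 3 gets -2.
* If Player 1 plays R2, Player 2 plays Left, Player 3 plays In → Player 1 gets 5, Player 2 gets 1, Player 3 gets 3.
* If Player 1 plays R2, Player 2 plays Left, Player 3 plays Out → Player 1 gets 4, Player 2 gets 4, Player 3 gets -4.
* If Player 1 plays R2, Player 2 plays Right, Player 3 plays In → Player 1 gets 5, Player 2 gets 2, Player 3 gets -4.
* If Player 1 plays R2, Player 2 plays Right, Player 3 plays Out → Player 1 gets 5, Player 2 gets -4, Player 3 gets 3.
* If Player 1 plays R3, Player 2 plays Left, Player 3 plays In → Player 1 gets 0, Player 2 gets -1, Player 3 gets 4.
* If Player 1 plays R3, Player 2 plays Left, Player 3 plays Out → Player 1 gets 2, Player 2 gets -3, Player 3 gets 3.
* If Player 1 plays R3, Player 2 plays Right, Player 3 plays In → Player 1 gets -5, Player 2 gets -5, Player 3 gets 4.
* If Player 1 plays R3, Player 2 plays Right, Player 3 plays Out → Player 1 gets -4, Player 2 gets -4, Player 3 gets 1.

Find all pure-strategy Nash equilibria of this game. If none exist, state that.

Player 1 against (Left, In): payoffs 4, 5, 0 → best response R2.
Player 1 against (Left, Out): payoffs 5, 4, 2 → best response R1.
Player 1 against (Right, In): payoffs -4, 5, -5 → best response R2.
Player 1 against (Right, Out): payoffs 3, 5, -4 → best response R2.
Player 2 against (R1, In): payoffs 1, 4 → best response Right.
Player 2 against (R1, Out): payoffs -5, -4 → best response Right.
Player 2 against (R2, In): payoffs 1, 2 → best response Right.
Player 2 against (R2, Out): payoffs 4, -4 → best response Left.
Player 2 against (R3, In): payoffs -1, -5 → best response Left.
Player 2 against (R3, Out): payoffs -3, -4 → best response Left.
Player 3 against (R1, Left): payoffs 5, 1 → best response In.
Player 3 against (R1, Right): payoffs -3, -2 → best response Out.
Player 3 against (R2, Left): payoffs 3, -4 → best response In.
Player 3 against (R2, Right): payoffs -4, 3 → best response Out.
Player 3 against (R3, Left): payoffs 4, 3 → best response In.
Player 3 against (R3, Right): payoffs 4, 1 → best response In.
No profile is a mutual best response for all players.

This game has no pure Nash equilibrium.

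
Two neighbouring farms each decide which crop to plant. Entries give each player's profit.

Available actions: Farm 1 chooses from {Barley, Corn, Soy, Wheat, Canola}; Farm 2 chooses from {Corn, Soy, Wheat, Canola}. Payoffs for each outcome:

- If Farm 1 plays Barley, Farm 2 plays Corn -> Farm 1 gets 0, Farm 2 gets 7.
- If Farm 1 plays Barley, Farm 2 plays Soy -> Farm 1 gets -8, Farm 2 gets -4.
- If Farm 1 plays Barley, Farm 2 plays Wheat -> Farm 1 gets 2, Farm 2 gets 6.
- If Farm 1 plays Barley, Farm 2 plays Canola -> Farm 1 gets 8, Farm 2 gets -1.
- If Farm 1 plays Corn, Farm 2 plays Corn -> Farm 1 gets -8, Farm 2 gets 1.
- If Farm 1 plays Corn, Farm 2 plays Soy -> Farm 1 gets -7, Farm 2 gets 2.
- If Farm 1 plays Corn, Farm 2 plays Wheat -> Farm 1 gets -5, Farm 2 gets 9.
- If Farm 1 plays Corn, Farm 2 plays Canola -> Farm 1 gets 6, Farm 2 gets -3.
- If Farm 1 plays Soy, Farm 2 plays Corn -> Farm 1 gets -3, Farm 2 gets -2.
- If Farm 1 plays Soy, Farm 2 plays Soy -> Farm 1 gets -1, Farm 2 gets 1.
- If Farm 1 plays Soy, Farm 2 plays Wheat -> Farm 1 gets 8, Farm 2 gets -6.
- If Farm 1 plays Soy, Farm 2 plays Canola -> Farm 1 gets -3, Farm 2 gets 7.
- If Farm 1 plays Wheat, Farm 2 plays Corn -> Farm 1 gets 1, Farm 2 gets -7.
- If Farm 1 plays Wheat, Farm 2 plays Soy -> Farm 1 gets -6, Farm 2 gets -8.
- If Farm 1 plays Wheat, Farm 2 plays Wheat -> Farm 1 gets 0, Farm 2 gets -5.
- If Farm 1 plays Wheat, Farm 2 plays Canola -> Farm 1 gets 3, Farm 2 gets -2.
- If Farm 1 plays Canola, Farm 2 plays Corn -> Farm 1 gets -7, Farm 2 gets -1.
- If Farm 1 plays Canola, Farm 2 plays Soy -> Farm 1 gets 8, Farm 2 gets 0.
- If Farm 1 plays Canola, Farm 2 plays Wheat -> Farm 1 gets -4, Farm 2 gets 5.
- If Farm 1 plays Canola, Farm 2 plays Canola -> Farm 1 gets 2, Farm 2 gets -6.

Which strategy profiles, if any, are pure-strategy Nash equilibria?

Check each profile: it is a Nash equilibrium iff no player can strictly gain by switching unilaterally.
(Barley, Corn): Farm 1 can switch to Wheat (0 → 1). Not NE.
(Barley, Soy): Farm 1 can switch to Corn (-8 → -7). Not NE.
(Barley, Wheat): Farm 1 can switch to Soy (2 → 8). Not NE.
(Barley, Canola): Farm 2 can switch to Corn (-1 → 7). Not NE.
(Corn, Corn): Farm 1 can switch to Barley (-8 → 0). Not NE.
(Corn, Soy): Farm 1 can switch to Soy (-7 → -1). Not NE.
(Corn, Wheat): Farm 1 can switch to Barley (-5 → 2). Not NE.
(Corn, Canola): Farm 1 can switch to Barley (6 → 8). Not NE.
(Soy, Corn): Farm 1 can switch to Barley (-3 → 0). Not NE.
(Soy, Soy): Farm 1 can switch to Canola (-1 → 8). Not NE.
(The remaining 10 profiles each have a profitable deviation by the same check.)

There is no pure-strategy Nash equilibrium.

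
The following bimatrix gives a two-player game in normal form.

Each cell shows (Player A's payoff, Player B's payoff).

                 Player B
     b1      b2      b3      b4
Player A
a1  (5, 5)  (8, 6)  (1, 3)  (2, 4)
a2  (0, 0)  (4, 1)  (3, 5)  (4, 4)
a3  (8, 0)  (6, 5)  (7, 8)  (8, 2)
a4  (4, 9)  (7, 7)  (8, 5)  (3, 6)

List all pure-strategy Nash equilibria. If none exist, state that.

(a1, b1): Player A can switch to a3 (5 → 8). Not NE.
(a1, b2): Player A gets 8, best alternative 7; Player B gets 6, best alternative 5. No profitable deviation — NE.
(a1, b3): Player A can switch to a2 (1 → 3). Not NE.
(a1, b4): Player A can switch to a2 (2 → 4). Not NE.
(a2, b1): Player A can switch to a1 (0 → 5). Not NE.
(a2, b2): Player A can switch to a1 (4 → 8). Not NE.
(a2, b3): Player A can switch to a3 (3 → 7). Not NE.
(a2, b4): Player A can switch to a3 (4 → 8). Not NE.
(a3, b1): Player B can switch to b2 (0 → 5). Not NE.
(a3, b2): Player A can switch to a1 (6 → 8). Not NE.
(a3, b3): Player A can switch to a4 (7 → 8). Not NE.
(The remaining 5 profiles each have a profitable deviation by the same check.)

The unique pure-strategy Nash equilibrium is (a1, b2).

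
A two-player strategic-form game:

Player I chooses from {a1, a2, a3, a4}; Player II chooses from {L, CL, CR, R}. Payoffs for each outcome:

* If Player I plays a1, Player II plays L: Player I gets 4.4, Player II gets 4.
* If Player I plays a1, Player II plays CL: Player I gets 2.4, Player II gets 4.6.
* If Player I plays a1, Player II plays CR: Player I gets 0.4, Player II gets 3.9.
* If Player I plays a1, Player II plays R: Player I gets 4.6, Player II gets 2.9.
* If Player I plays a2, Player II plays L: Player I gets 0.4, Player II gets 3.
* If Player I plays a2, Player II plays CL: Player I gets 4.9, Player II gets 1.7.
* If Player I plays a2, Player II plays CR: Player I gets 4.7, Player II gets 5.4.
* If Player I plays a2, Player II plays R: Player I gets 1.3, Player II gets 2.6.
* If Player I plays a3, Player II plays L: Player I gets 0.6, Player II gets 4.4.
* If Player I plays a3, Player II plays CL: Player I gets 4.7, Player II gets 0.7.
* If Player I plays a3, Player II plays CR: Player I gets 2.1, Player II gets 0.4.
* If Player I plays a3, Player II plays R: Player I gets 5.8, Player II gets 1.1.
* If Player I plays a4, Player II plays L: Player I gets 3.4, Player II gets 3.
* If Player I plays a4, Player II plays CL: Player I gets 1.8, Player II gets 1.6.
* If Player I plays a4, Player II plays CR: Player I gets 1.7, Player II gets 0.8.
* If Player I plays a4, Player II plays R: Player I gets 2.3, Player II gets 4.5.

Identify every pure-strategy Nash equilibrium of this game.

For each strategy profile, look for a profitable unilateral deviation.
(a1, L): Player II can switch to CL (4 → 4.6). Not NE.
(a1, CL): Player I can switch to a2 (2.4 → 4.9). Not NE.
(a1, CR): Player I can switch to a2 (0.4 → 4.7). Not NE.
(a1, R): Player I can switch to a3 (4.6 → 5.8). Not NE.
(a2, L): Player I can switch to a1 (0.4 → 4.4). Not NE.
(a2, CL): Player II can switch to L (1.7 → 3). Not NE.
(a2, CR): Player I gets 4.7, best alternative 2.1; Player II gets 5.4, best alternative 3. No profitable deviation — NE.
(The remaining 9 profiles each have a profitable deviation by the same check.)

The unique pure-strategy Nash equilibrium is (a2, CR).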